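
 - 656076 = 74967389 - 75623465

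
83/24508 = 83/24508 = 0.00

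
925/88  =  10+45/88= 10.51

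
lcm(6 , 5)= 30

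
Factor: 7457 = 7457^1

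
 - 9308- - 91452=82144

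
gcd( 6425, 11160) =5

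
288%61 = 44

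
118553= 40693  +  77860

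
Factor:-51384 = -2^3*3^1* 2141^1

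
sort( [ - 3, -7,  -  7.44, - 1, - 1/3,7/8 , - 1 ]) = [ - 7.44 , - 7,-3, - 1,-1,  -  1/3, 7/8] 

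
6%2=0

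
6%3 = 0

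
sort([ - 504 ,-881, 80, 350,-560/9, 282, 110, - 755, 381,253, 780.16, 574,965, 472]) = [-881, - 755 , - 504, - 560/9,80, 110,253 , 282, 350, 381, 472, 574, 780.16, 965 ] 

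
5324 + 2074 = 7398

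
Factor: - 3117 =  - 3^1*1039^1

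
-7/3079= -1 + 3072/3079 = - 0.00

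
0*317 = 0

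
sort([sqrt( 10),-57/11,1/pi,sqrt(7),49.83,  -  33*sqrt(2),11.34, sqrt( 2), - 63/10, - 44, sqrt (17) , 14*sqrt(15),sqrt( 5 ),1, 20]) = [ - 33*sqrt( 2 ), - 44, - 63/10 , - 57/11, 1/pi,1, sqrt(2),sqrt( 5 ) , sqrt(7), sqrt(10 ), sqrt ( 17),  11.34,20 , 49.83, 14*sqrt( 15 ) ]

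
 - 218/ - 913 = 218/913 = 0.24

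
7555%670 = 185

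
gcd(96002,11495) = 1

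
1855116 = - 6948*( - 267)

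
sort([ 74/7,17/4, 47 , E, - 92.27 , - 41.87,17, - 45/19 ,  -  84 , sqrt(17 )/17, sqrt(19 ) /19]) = [ - 92.27, -84 , - 41.87 , - 45/19 , sqrt(19)/19,sqrt( 17)/17, E,17/4, 74/7, 17,47]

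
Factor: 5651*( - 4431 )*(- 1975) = 3^1*5^2*7^1*79^1* 211^1 * 5651^1 =49453172475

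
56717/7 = 8102 + 3/7 = 8102.43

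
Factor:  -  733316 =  - 2^2*183329^1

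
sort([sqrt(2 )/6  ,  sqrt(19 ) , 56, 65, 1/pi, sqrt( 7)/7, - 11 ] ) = [ - 11,sqrt( 2)/6,  1/pi, sqrt (7) /7,sqrt(19 ), 56,  65 ] 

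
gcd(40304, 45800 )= 1832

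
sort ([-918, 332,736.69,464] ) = [-918,332 , 464, 736.69 ]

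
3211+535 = 3746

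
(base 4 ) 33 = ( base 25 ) f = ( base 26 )f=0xf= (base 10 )15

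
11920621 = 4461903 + 7458718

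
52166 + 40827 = 92993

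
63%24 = 15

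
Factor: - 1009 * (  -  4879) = 4922911 = 7^1* 17^1*41^1*1009^1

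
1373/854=1373/854= 1.61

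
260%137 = 123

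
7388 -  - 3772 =11160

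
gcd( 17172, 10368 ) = 324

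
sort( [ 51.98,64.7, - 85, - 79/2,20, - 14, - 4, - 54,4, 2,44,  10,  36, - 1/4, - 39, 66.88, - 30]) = [-85, - 54,-79/2, - 39, - 30,  -  14,-4, - 1/4,  2,  4,  10,20,36, 44 , 51.98, 64.7, 66.88 ] 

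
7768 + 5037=12805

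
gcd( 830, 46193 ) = 1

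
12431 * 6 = 74586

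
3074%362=178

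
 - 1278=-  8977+7699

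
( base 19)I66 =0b1100111011010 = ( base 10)6618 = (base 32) 6eq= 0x19DA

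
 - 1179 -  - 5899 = 4720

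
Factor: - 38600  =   - 2^3*5^2*193^1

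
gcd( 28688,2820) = 4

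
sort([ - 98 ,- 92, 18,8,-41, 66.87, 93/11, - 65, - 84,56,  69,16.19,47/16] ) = [ - 98, - 92, - 84, - 65, - 41,47/16,8, 93/11 , 16.19 , 18, 56,66.87, 69] 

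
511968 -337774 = 174194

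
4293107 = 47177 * 91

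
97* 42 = 4074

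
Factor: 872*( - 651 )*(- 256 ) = 2^11*3^1*7^1*31^1 * 109^1 = 145324032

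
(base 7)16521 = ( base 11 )3600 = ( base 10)4719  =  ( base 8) 11157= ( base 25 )7DJ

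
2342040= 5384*435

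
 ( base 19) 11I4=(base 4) 1312032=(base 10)7566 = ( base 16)1D8E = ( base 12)4466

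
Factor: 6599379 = 3^1*71^1*30983^1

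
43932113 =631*69623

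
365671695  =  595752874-230081179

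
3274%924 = 502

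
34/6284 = 17/3142 = 0.01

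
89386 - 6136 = 83250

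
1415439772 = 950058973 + 465380799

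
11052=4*2763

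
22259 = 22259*1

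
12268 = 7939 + 4329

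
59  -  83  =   - 24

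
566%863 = 566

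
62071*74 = 4593254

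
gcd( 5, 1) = 1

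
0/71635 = 0 = 0.00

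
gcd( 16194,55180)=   2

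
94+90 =184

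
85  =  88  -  3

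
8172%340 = 12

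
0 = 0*7956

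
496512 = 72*6896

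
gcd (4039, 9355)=1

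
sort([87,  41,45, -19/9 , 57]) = [ - 19/9,41,45, 57,87 ] 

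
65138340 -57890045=7248295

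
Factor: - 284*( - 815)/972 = 57865/243  =  3^( - 5)*5^1*71^1*163^1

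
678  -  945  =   - 267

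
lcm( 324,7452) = 7452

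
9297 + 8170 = 17467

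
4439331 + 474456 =4913787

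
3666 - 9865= - 6199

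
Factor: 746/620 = 2^( - 1 )*5^(  -  1)*31^( - 1)*373^1 = 373/310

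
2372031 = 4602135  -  2230104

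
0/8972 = 0 =0.00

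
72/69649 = 72/69649 = 0.00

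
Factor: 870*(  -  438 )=-381060 = - 2^2 * 3^2*5^1 * 29^1*73^1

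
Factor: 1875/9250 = 15/74 = 2^ ( - 1)*3^1*5^1 * 37^( - 1) 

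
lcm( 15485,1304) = 123880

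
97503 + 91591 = 189094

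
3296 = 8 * 412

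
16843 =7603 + 9240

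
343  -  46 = 297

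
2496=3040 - 544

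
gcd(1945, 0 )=1945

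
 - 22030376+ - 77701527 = -99731903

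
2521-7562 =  - 5041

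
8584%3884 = 816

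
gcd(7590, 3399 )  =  33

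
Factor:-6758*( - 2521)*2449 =2^1*31^2*79^1*109^1*2521^1 = 41723412182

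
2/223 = 2/223 = 0.01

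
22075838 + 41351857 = 63427695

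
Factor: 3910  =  2^1*5^1*17^1 * 23^1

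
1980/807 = 2 + 122/269 =2.45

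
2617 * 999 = 2614383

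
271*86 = 23306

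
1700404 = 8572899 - 6872495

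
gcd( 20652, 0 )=20652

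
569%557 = 12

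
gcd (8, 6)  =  2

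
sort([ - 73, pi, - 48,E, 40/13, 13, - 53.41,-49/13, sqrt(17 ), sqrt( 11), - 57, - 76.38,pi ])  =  [-76.38, -73,  -  57, - 53.41,-48,-49/13, E,40/13 , pi, pi, sqrt( 11) , sqrt( 17 ),13]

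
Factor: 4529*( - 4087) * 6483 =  - 3^1*7^1*61^1*67^1*647^1*2161^1  =  - 120000479109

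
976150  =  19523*50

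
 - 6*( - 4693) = 28158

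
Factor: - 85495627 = -7^1*12213661^1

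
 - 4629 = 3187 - 7816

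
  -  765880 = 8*( - 95735)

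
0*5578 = 0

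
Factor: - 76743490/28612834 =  - 38371745/14306417 = - 5^1 * 41^(  -  1 )* 61^1*97^1*1297^1*348937^(- 1 ) 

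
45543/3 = 15181   =  15181.00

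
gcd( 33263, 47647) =899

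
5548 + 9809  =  15357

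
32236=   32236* 1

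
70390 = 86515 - 16125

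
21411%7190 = 7031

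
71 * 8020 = 569420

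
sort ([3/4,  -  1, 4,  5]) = [ - 1, 3/4, 4,5] 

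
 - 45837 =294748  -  340585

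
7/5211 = 7/5211 = 0.00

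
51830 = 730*71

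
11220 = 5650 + 5570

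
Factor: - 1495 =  - 5^1 *13^1*23^1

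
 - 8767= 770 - 9537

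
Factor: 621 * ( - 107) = -66447  =  -  3^3 *23^1*107^1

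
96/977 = 96/977  =  0.10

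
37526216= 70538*532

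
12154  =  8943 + 3211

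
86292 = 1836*47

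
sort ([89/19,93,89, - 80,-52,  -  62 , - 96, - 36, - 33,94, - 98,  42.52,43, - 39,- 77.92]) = [ - 98, - 96, - 80, - 77.92, - 62,- 52, - 39, - 36, - 33,89/19,42.52, 43,89,93,94 ] 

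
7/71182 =7/71182 = 0.00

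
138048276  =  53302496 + 84745780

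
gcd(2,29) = 1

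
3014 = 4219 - 1205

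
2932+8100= 11032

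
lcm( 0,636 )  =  0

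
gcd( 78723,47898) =9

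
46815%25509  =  21306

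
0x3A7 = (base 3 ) 1021122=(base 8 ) 1647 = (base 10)935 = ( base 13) 56C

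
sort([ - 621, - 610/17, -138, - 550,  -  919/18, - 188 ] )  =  [ - 621, - 550, - 188,-138, - 919/18, - 610/17]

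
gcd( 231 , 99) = 33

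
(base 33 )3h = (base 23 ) 51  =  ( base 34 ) 3E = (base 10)116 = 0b1110100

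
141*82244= 11596404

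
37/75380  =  37/75380 = 0.00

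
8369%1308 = 521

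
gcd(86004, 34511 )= 1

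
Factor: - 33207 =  - 3^1 * 11069^1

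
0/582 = 0= 0.00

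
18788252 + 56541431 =75329683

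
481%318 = 163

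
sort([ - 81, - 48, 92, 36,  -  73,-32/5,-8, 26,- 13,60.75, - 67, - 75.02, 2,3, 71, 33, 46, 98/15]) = [ - 81, - 75.02, - 73, - 67, - 48, - 13, - 8 , - 32/5,2, 3 , 98/15,  26 , 33,36, 46,60.75,71, 92 ] 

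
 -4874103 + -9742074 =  - 14616177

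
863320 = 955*904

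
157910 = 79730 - - 78180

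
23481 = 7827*3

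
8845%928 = 493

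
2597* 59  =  153223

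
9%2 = 1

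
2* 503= 1006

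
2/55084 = 1/27542  =  0.00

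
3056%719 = 180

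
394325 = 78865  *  5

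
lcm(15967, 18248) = 127736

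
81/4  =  81/4 = 20.25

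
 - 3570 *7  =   - 24990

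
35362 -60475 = - 25113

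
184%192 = 184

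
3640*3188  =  11604320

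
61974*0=0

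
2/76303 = 2/76303 = 0.00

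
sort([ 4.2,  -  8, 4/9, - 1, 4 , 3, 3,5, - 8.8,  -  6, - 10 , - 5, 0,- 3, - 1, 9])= [ - 10, - 8.8, - 8, -6, - 5, - 3, -1, - 1,0, 4/9 , 3,3, 4, 4.2 , 5, 9]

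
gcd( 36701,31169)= 1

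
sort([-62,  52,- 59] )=[ -62,-59, 52]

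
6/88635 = 2/29545 = 0.00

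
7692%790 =582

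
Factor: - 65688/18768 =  -7/2 = -2^(- 1 ) * 7^1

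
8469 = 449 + 8020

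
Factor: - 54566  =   - 2^1 * 27283^1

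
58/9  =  58/9=6.44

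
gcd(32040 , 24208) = 712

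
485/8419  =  485/8419 = 0.06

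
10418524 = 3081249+7337275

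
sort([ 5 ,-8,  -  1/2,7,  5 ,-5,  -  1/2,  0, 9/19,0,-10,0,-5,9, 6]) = [-10,-8 , - 5, - 5,-1/2, - 1/2,0,0, 0, 9/19, 5, 5,6,7,9]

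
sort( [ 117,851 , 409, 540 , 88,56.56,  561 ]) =[56.56,88,117,409,540, 561, 851 ] 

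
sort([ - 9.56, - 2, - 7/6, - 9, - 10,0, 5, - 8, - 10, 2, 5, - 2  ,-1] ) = [ - 10, - 10, - 9.56, - 9, - 8, - 2, - 2, - 7/6,-1,0, 2,5,5 ] 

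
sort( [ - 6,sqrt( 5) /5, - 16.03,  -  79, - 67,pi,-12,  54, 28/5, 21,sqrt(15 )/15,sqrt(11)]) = [-79, - 67,-16.03,  -  12, - 6, sqrt (15 )/15, sqrt(  5)/5, pi, sqrt ( 11), 28/5,21, 54 ]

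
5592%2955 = 2637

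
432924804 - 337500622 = 95424182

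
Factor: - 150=-2^1* 3^1 * 5^2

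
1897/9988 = 1897/9988= 0.19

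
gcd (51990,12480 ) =30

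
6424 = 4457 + 1967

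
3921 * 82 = 321522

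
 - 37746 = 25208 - 62954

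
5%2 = 1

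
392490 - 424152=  - 31662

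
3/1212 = 1/404 =0.00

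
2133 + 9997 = 12130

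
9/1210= 9/1210  =  0.01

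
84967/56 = 84967/56  =  1517.27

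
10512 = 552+9960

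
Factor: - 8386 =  - 2^1*7^1*599^1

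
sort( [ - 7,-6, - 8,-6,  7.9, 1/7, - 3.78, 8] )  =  [ - 8,  -  7, - 6, - 6 , - 3.78, 1/7,7.9,8]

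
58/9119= 58/9119 = 0.01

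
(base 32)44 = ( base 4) 2010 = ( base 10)132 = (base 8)204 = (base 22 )60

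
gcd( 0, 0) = 0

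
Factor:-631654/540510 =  - 315827/270255=   -  3^ (-1) * 5^(  -  1) * 43^(  -  1) * 53^1 *59^1*101^1*419^( - 1 ) 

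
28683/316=28683/316 = 90.77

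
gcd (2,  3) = 1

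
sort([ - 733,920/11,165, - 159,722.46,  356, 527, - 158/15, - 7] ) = [ - 733, -159, - 158/15,  -  7,  920/11,165,356, 527, 722.46]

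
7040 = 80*88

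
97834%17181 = 11929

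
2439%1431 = 1008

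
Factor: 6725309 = 6725309^1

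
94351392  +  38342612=132694004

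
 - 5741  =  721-6462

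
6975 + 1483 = 8458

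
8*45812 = 366496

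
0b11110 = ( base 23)17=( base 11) 28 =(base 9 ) 33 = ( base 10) 30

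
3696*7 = 25872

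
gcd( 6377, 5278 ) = 7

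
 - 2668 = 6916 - 9584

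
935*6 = 5610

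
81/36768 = 27/12256= 0.00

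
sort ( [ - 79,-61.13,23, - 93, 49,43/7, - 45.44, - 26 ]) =[-93, - 79, - 61.13, - 45.44,  -  26, 43/7, 23,49]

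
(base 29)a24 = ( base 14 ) 3132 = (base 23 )g08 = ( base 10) 8472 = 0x2118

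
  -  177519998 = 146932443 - 324452441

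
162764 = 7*23252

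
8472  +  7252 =15724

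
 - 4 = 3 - 7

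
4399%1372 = 283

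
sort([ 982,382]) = [ 382, 982 ] 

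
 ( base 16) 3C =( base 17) 39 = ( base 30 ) 20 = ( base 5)220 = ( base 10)60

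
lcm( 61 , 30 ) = 1830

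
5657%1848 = 113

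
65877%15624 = 3381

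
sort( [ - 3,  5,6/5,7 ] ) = [-3,6/5, 5, 7 ]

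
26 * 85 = 2210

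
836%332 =172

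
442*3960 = 1750320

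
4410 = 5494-1084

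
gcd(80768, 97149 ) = 1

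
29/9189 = 29/9189 = 0.00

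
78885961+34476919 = 113362880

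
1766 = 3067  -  1301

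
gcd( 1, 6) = 1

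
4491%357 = 207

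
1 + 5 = 6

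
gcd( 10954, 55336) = 2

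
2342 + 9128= 11470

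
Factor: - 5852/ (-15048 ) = 7/18 = 2^(-1 )*3^( - 2 )*7^1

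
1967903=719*2737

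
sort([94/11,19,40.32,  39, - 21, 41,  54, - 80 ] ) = [-80, - 21, 94/11,19,39, 40.32, 41, 54 ]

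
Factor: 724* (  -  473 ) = - 342452 = -2^2*11^1 * 43^1*181^1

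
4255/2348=1 + 1907/2348=1.81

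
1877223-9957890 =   -  8080667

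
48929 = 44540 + 4389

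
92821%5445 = 256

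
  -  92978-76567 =-169545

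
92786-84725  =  8061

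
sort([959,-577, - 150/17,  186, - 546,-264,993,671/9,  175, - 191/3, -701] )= [ -701 , - 577, - 546, - 264, - 191/3,-150/17 , 671/9, 175, 186,959,993 ]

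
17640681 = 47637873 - 29997192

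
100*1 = 100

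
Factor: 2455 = 5^1*491^1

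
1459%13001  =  1459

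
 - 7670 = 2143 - 9813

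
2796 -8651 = -5855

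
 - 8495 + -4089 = -12584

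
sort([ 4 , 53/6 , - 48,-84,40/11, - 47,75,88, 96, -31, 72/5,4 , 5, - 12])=[ - 84,-48,-47,-31,- 12, 40/11,4,4,  5, 53/6,72/5,  75,88,96 ] 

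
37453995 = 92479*405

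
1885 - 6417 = -4532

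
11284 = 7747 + 3537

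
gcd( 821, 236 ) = 1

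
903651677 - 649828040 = 253823637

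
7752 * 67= 519384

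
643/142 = 643/142 = 4.53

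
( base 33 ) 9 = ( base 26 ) 9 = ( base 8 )11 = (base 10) 9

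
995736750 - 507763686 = 487973064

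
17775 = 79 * 225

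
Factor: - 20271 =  - 3^1*29^1*233^1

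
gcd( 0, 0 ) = 0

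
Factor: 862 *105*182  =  16472820  =  2^2*3^1*5^1 * 7^2*13^1*431^1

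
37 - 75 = -38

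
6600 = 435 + 6165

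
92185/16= 92185/16 =5761.56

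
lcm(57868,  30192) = 694416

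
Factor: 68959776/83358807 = 2^5*7^( -1)*718331^1*3969467^ ( - 1) = 22986592/27786269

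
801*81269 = 65096469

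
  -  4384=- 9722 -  - 5338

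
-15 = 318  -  333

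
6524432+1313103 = 7837535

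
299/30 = 9 + 29/30 = 9.97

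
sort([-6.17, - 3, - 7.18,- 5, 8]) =[ - 7.18, - 6.17, - 5, - 3, 8] 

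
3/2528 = 3/2528 = 0.00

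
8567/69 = 8567/69 = 124.16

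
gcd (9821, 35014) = 427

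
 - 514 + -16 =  - 530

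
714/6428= 357/3214 = 0.11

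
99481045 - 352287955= - 252806910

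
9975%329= 105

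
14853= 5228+9625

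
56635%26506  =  3623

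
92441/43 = 2149 + 34/43 = 2149.79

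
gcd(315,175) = 35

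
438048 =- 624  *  ( - 702 )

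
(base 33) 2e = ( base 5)310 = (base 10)80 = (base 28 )2O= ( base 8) 120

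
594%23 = 19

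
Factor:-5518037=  - 7^2*19^1*5927^1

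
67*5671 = 379957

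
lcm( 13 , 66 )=858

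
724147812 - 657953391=66194421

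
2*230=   460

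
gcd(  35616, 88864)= 32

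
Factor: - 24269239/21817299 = -3^( - 1)*7^( - 2 )*193^(  -  1)*769^( - 1)*24269239^1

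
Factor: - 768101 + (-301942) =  - 1070043 = -3^1*13^1*27437^1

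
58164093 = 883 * 65871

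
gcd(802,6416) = 802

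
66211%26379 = 13453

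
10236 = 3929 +6307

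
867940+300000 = 1167940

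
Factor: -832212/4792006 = -416106/2396003 = - 2^1*3^2*43^( - 1) * 23117^1*  55721^(- 1)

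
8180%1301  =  374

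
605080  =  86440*7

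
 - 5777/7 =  - 826 + 5/7 = - 825.29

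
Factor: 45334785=3^1* 5^1*223^1*13553^1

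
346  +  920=1266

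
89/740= 89/740  =  0.12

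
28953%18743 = 10210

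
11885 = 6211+5674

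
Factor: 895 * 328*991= 290917960 = 2^3* 5^1*41^1*179^1*991^1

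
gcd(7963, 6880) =1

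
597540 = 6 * 99590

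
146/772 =73/386 = 0.19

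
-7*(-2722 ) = 19054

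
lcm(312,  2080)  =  6240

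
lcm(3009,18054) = 18054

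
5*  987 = 4935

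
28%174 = 28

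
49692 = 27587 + 22105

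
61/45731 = 61/45731 =0.00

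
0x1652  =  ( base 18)hb8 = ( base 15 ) 1A5E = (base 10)5714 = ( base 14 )2122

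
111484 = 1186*94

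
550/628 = 275/314 = 0.88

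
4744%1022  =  656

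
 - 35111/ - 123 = 35111/123  =  285.46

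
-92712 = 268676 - 361388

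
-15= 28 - 43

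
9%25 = 9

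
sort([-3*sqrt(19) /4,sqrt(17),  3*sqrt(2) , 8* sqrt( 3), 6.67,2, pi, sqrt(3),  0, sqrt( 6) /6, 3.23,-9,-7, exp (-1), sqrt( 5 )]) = [-9, - 7,-3*sqrt(19 ) /4,0,exp( - 1 ), sqrt(6) /6,sqrt(3 ),2, sqrt(5),pi,3.23, sqrt(17), 3 * sqrt(2), 6.67,8*sqrt(3) ] 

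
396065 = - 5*( - 79213) 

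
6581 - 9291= - 2710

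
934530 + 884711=1819241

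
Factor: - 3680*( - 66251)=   243803680 = 2^5*5^1*23^1*97^1*683^1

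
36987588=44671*828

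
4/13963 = 4/13963= 0.00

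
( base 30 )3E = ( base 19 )59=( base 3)10212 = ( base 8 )150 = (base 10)104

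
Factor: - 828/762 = -138/127 = -2^1*3^1 * 23^1*127^(-1)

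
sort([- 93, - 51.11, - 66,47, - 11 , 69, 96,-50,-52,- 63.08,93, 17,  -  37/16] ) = [-93, - 66 , - 63.08, - 52, - 51.11, - 50, - 11, - 37/16, 17, 47 , 69,93, 96]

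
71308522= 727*98086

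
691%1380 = 691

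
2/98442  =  1/49221 = 0.00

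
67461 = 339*199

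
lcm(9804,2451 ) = 9804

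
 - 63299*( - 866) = 54816934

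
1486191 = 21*70771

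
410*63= 25830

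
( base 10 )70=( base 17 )42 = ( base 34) 22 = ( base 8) 106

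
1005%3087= 1005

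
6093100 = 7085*860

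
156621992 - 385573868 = -228951876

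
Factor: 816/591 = 272/197= 2^4 * 17^1 * 197^( - 1 )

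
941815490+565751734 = 1507567224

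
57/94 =57/94 = 0.61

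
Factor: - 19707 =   -  3^1  *  6569^1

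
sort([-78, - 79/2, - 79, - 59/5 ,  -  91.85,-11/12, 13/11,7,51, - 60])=[ - 91.85, - 79, - 78,- 60, - 79/2, - 59/5,- 11/12,13/11,7,51 ]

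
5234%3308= 1926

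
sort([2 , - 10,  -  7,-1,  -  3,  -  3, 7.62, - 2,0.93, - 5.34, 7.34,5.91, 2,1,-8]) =[ - 10, - 8, - 7,-5.34, - 3, - 3, - 2, - 1, 0.93,1,  2,  2, 5.91 , 7.34, 7.62]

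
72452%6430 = 1722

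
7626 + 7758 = 15384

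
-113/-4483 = 113/4483 = 0.03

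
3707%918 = 35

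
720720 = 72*10010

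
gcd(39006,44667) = 9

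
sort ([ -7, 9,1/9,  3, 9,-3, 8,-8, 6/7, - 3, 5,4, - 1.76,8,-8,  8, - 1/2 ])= [ - 8, - 8, - 7, - 3,-3, -1.76,  -  1/2, 1/9, 6/7, 3, 4,5,8  ,  8,8,9,9 ]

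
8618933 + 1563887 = 10182820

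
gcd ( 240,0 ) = 240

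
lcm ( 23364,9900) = 584100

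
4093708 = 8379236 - 4285528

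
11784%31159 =11784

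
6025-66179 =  - 60154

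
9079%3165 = 2749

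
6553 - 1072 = 5481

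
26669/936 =28 + 461/936  =  28.49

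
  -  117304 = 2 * ( -58652) 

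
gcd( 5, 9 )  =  1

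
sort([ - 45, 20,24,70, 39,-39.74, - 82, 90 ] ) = [ - 82, - 45, - 39.74, 20,24,39, 70 , 90 ] 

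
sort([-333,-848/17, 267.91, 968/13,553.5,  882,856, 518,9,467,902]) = [ - 333, - 848/17,9,968/13, 267.91,467 , 518, 553.5,856,882,  902 ]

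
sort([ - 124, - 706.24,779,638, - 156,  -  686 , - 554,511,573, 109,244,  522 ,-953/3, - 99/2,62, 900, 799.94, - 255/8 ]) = [ - 706.24,  -  686, - 554, - 953/3, - 156, - 124, - 99/2 , - 255/8, 62,109, 244, 511,522, 573, 638, 779, 799.94, 900 ] 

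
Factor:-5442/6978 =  - 907/1163 = - 907^1*1163^( - 1) 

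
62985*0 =0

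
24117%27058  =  24117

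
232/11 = 232/11 = 21.09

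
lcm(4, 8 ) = 8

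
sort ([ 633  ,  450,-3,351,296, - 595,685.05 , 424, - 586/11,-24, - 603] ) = [-603 ,-595, - 586/11,-24, - 3, 296 , 351 , 424,  450, 633,685.05]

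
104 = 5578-5474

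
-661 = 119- 780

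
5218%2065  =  1088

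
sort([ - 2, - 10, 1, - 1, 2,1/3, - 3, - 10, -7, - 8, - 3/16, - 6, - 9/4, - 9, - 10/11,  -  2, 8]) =[ - 10,-10, - 9, - 8,- 7, - 6, - 3, - 9/4,-2, - 2,-1 , - 10/11,-3/16,1/3, 1,2,8 ] 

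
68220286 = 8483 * 8042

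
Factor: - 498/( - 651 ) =2^1* 7^(- 1 )*31^( - 1 ) * 83^1 = 166/217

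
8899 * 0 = 0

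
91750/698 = 45875/349=131.45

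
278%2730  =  278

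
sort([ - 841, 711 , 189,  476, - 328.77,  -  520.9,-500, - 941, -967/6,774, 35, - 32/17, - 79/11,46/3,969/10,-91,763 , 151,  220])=[ - 941, - 841 , - 520.9, - 500, - 328.77, - 967/6, - 91, - 79/11, - 32/17,  46/3, 35, 969/10, 151 , 189, 220,  476, 711,763,774]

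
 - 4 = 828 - 832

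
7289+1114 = 8403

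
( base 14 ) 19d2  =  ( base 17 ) g40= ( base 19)CII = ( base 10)4692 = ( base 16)1254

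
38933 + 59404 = 98337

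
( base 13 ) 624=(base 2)10000010100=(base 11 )86a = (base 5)13134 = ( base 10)1044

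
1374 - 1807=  - 433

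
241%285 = 241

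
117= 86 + 31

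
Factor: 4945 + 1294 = 6239 = 17^1 * 367^1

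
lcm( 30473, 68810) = 2133110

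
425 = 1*425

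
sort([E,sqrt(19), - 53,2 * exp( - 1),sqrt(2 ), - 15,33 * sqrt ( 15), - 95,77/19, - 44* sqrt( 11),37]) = [ - 44*sqrt( 11), - 95, - 53,- 15,2*exp( - 1),sqrt ( 2), E, 77/19, sqrt(19 ),37,33*sqrt( 15)]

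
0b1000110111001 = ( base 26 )6id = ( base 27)661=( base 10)4537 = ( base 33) 45g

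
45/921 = 15/307 =0.05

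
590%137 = 42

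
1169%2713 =1169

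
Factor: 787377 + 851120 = 1638497=7^1*23^1*10177^1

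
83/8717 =83/8717= 0.01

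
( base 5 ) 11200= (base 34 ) ni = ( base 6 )3412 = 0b1100100000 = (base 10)800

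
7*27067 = 189469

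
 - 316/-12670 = 158/6335 = 0.02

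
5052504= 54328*93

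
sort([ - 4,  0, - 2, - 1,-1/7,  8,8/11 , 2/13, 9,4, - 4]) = [ - 4, - 4, - 2 , - 1, - 1/7,  0, 2/13,  8/11,4,8,9] 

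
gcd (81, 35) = 1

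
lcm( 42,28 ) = 84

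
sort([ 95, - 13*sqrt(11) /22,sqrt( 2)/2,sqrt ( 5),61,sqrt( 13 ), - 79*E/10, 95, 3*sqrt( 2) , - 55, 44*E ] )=[  -  55, - 79*E/10,  -  13*sqrt( 11)/22,  sqrt(2 )/2,sqrt(5), sqrt(13), 3*sqrt(2),61,95, 95, 44*E] 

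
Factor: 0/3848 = 0^1 = 0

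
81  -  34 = 47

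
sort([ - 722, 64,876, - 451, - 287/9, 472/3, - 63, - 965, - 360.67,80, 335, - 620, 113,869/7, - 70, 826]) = [ - 965,  -  722, -620, - 451, -360.67, - 70, - 63, - 287/9,64,80,113,  869/7,472/3 , 335,826, 876 ] 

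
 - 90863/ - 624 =90863/624= 145.61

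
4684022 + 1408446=6092468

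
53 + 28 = 81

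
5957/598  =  9 + 25/26 =9.96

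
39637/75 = 528+37/75 = 528.49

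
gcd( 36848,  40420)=188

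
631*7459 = 4706629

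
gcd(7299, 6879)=3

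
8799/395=22 + 109/395 = 22.28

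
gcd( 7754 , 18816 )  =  2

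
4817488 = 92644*52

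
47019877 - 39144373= 7875504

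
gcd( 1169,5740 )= 7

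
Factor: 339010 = 2^1*5^1*7^1 * 29^1*167^1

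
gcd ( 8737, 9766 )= 1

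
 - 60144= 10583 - 70727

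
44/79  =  44/79 = 0.56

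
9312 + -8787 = 525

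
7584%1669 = 908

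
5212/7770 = 2606/3885= 0.67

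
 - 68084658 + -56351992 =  - 124436650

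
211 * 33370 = 7041070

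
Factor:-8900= - 2^2*5^2*89^1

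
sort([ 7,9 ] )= [ 7,  9 ] 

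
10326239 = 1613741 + 8712498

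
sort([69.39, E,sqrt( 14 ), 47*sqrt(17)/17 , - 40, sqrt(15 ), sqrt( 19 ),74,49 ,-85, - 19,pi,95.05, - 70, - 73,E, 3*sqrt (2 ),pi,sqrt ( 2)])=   [- 85, -73, - 70, - 40, - 19,sqrt(2 ),E,E,pi, pi, sqrt(14 ) , sqrt ( 15) , 3*sqrt(2), sqrt( 19),47*sqrt( 17) /17,49, 69.39,  74,95.05]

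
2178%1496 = 682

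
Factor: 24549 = 3^1 * 7^2*167^1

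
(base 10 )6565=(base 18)124d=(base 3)100000011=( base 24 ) b9d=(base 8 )14645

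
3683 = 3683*1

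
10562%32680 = 10562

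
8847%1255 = 62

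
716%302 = 112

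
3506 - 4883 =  - 1377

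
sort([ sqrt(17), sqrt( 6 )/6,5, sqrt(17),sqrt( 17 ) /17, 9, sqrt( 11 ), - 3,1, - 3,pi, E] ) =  [-3, - 3,sqrt (17)/17, sqrt(6)/6, 1 , E, pi, sqrt( 11), sqrt( 17 ),sqrt(17 ), 5, 9 ] 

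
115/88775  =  23/17755 = 0.00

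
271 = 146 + 125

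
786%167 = 118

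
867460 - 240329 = 627131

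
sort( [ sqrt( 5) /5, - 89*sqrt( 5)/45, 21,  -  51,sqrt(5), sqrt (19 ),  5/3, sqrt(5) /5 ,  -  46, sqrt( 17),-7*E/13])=[-51,  -  46, - 89*sqrt(5 )/45,  -  7*E/13,  sqrt(5)/5, sqrt ( 5)/5, 5/3, sqrt( 5 ), sqrt(17),  sqrt( 19), 21 ] 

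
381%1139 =381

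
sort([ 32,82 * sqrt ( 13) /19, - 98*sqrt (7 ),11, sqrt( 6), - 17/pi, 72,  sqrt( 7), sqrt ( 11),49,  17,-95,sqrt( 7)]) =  [ - 98*sqrt (7), - 95, - 17/pi,sqrt ( 6),sqrt(7), sqrt( 7),sqrt (11),11,82*sqrt( 13 ) /19,17,32,49, 72] 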